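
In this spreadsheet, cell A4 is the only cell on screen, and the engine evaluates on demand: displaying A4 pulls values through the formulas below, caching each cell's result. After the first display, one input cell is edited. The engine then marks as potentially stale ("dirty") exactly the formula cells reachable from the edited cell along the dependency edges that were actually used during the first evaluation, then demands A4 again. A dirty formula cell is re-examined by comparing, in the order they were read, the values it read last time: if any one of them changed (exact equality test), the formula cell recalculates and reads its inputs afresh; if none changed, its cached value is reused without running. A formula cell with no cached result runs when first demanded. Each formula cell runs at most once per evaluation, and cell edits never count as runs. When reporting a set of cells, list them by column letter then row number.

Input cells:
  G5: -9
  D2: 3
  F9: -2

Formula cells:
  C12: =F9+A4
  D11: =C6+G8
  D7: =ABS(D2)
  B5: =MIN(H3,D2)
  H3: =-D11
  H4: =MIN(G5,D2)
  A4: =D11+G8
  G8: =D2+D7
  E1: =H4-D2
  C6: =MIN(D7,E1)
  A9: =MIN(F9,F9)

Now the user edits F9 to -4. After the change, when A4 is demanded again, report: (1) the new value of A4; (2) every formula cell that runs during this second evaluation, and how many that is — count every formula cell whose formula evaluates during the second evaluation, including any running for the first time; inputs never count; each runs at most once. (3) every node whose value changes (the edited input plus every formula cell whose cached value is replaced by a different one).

Initial pass — values computed on the first demand:
  D7 = ABS(3) = 3
  G8 = 3 + 3 = 6
  H4 = MIN(-9, 3) = -9
  E1 = -9 - 3 = -12
  C6 = MIN(3, -12) = -12
  D11 = -12 + 6 = -6
  A4 = -6 + 6 = 0

Second demand — change propagation:
  no demanded computation ever read F9, so the edit dirties nothing and nothing runs.

The important point: nothing the output needs ever reads F9, so the edit is invisible to it.

A4 now evaluates to 0.
Run set: none (0 run).
Changed values: F9.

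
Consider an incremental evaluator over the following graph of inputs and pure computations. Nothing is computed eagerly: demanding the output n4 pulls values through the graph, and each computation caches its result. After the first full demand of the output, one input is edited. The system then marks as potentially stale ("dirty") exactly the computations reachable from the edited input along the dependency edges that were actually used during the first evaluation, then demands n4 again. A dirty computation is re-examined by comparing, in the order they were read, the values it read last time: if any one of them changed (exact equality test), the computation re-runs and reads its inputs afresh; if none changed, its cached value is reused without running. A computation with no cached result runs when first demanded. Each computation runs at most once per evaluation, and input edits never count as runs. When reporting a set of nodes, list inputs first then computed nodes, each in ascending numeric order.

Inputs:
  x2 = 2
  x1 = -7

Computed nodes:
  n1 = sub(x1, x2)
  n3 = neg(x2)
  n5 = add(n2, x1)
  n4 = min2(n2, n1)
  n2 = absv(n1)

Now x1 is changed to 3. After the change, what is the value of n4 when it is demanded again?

Initial pass — values computed on the first demand:
  n1 = sub(-7, 2) = -9
  n2 = absv(-9) = 9
  n4 = min2(9, -9) = -9

Second demand — change propagation:
  n1: re-runs because x1 -7->3; new result 1.
  n2: re-runs because n1 -9->1; new result 1.
  n4: re-runs because n2 9->1; n1 -9->1; new result 1.

n4 now evaluates to 1.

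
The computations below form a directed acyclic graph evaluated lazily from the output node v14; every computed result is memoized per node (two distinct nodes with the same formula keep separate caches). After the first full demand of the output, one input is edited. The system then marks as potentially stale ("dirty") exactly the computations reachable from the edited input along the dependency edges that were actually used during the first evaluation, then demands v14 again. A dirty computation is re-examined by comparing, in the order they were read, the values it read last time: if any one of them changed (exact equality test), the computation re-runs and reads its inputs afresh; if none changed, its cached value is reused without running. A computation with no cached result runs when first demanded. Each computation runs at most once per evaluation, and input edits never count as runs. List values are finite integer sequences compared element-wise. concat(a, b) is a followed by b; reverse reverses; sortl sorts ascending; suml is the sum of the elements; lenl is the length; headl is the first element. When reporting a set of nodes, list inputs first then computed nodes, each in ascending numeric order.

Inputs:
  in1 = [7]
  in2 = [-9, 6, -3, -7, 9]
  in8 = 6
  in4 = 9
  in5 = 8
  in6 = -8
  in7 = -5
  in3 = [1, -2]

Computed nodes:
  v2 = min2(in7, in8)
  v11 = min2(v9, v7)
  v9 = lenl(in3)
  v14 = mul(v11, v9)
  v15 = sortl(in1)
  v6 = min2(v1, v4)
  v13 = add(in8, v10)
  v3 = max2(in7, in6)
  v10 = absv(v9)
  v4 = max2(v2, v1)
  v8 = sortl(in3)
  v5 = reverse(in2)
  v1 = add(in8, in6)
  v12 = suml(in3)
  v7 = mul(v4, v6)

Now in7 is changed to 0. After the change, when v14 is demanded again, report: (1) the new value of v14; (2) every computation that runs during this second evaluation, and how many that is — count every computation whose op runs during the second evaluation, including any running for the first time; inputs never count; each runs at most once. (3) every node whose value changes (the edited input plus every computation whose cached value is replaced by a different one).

Demanding v14 again yields 0.
6 computations run: v2, v4, v6, v7, v11, v14.
The nodes whose values change: in7, v2, v4, v7, v11, v14.

First demand of the output computes:
  v1 = add(6, -8) = -2
  v2 = min2(-5, 6) = -5
  v4 = max2(-5, -2) = -2
  v6 = min2(-2, -2) = -2
  v7 = mul(-2, -2) = 4
  v9 = lenl([1, -2]) = 2
  v11 = min2(2, 4) = 2
  v14 = mul(2, 2) = 4

After the edit, cleaning proceeds:
  v2: a read changed (in7 -5->0) — executes, giving 0.
  v4: a read changed (v2 -5->0) — executes, giving 0.
  v6: a read changed (v4 -2->0) — executes, giving -2 — identical to its old value.
  v7: a read changed (v4 -2->0) — executes, giving 0.
  v11: a read changed (v7 4->0) — executes, giving 0.
  v14: a read changed (v11 2->0) — executes, giving 0.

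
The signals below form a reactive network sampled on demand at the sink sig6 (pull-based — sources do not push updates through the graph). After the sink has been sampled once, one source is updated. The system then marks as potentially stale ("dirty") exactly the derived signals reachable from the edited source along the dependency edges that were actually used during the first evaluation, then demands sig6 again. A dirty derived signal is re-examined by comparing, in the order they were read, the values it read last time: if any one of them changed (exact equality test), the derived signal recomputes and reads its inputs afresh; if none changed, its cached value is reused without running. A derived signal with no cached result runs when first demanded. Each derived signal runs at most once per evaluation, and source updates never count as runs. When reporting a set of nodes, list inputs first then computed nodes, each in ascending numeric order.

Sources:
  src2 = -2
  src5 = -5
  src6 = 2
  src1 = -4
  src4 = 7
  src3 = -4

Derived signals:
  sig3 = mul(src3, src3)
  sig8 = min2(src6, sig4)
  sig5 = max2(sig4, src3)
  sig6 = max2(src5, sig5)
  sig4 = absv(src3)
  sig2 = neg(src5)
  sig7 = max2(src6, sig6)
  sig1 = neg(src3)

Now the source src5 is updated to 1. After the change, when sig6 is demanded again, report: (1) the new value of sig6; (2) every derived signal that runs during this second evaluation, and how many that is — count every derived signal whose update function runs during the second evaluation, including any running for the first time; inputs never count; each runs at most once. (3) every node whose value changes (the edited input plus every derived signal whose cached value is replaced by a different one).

sig6 now evaluates to 4.
Run set: sig6 (1 run).
Changed values: src5.

Initial pass — values computed on the first demand:
  sig4 = absv(-4) = 4
  sig5 = max2(4, -4) = 4
  sig6 = max2(-5, 4) = 4

Second demand — change propagation:
  sig6: re-runs because src5 -5->1; new result 4 (unchanged).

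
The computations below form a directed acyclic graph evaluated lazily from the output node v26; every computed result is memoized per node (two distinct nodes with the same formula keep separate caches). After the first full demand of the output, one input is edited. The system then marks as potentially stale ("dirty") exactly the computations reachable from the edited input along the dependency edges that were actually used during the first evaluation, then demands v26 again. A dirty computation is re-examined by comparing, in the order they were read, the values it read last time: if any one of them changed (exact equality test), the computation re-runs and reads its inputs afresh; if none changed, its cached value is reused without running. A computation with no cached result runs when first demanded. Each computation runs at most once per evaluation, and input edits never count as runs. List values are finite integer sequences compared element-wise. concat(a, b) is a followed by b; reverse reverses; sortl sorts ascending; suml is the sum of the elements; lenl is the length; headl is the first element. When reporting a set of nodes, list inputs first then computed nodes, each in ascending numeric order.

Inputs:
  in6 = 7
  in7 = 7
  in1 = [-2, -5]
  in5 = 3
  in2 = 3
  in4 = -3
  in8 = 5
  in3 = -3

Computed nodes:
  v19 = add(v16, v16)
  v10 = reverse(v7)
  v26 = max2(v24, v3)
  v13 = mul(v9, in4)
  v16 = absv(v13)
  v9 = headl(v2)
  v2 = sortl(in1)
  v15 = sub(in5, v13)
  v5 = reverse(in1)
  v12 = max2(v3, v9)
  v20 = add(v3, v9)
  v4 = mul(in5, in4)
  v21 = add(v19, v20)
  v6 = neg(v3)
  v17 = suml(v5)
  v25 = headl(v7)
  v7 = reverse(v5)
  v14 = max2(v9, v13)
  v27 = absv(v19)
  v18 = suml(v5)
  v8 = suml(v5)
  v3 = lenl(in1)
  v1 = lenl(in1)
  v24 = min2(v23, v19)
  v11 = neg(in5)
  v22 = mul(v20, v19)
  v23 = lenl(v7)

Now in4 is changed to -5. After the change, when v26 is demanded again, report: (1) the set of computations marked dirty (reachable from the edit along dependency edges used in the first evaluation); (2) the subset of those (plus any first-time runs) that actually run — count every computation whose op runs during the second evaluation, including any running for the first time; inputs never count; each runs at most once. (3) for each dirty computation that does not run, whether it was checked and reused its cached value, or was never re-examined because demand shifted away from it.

First demand of the output computes:
  v2 = sortl([-2, -5]) = [-5, -2]
  v3 = lenl([-2, -5]) = 2
  v5 = reverse([-2, -5]) = [-5, -2]
  v7 = reverse([-5, -2]) = [-2, -5]
  v9 = headl([-5, -2]) = -5
  v13 = mul(-5, -3) = 15
  v16 = absv(15) = 15
  v19 = add(15, 15) = 30
  v23 = lenl([-2, -5]) = 2
  v24 = min2(2, 30) = 2
  v26 = max2(2, 2) = 2

After the edit, cleaning proceeds:
  v13: a read changed (in4 -3->-5) — executes, giving 25.
  v16: a read changed (v13 15->25) — executes, giving 25.
  v19: a read changed (v16 15->25; v16 15->25) — executes, giving 50.
  v24: a read changed (v19 30->50) — executes, giving 2 — identical to its old value.
  v26: dirty, but its reads are unchanged (v24 unchanged, v3 unchanged); cached 2 stands.

Note the absorption at v24: it re-runs yet its value is the same, leaving the output's value untouched.

The edit dirties: v13, v16, v19, v24, v26.
4 computations run: v13, v16, v19, v24.
Cache hits after checking: v26.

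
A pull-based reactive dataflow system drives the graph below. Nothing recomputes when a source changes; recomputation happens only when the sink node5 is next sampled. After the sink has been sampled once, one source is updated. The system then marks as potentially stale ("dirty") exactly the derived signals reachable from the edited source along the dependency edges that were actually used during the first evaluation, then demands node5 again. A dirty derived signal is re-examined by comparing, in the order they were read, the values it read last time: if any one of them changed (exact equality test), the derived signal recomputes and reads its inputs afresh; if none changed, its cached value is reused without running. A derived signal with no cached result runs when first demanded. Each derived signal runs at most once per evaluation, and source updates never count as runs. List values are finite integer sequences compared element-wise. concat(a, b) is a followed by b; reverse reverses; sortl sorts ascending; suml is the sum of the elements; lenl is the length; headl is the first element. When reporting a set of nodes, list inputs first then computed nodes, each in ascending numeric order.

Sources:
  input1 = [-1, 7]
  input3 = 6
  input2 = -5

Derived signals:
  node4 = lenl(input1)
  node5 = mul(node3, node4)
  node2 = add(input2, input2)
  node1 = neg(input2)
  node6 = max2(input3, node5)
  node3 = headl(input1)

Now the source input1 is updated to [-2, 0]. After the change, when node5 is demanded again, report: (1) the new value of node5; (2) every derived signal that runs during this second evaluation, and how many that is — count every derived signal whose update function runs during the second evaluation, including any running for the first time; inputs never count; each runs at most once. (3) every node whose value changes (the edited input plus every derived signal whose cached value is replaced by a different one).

New value of node5: -4.
Derived signals that run: node3, node4, node5 — 3 in total.
Values that change: input1, node3, node5.

First evaluation (everything demanded from the output):
  node3 = headl([-1, 7]) = -1
  node4 = lenl([-1, 7]) = 2
  node5 = mul(-1, 2) = -2

Propagation after the edit:
  node3: runs — input1 [-1, 7]->[-2, 0]; result -2.
  node4: runs — input1 [-1, 7]->[-2, 0]; result 2 (same value as before).
  node5: runs — node3 -1->-2; result -4.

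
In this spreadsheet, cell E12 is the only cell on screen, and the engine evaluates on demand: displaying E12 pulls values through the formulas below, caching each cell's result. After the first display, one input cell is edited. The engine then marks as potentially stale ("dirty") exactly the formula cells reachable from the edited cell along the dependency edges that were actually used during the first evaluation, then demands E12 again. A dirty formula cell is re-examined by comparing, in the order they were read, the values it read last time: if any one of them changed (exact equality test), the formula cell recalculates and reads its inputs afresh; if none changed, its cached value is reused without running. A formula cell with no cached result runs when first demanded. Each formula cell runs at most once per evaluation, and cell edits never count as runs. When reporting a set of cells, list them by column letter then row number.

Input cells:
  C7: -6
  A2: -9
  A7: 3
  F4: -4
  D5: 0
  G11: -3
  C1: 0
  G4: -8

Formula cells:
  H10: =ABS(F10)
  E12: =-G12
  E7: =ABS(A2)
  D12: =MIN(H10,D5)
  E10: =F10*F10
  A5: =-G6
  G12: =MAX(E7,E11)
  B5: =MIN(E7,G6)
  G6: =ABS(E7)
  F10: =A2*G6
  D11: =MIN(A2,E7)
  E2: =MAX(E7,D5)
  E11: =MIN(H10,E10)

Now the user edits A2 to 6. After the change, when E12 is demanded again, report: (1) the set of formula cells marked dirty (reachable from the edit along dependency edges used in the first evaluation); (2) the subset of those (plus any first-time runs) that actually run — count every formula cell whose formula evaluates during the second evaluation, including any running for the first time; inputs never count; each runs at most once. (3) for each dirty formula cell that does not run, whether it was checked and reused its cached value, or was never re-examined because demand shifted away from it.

Dirty set: E7, E10, E11, E12, F10, G6, G12, H10.
Run set: E7, E10, E11, E12, F10, G6, G12, H10 (8 run).
All dirty formula cells ended up running.

Initial pass — values computed on the first demand:
  E7 = ABS(-9) = 9
  G6 = ABS(9) = 9
  F10 = -9 * 9 = -81
  E10 = -81 * -81 = 6561
  H10 = ABS(-81) = 81
  E11 = MIN(81, 6561) = 81
  G12 = MAX(9, 81) = 81
  E12 = -(81) = -81

Second demand — change propagation:
  E7: re-runs because A2 -9->6; new result 6.
  G6: re-runs because E7 9->6; new result 6.
  F10: re-runs because A2 -9->6; G6 9->6; new result 36.
  E10: re-runs because F10 -81->36; F10 -81->36; new result 1296.
  H10: re-runs because F10 -81->36; new result 36.
  E11: re-runs because H10 81->36; E10 6561->1296; new result 36.
  G12: re-runs because E7 9->6; E11 81->36; new result 36.
  E12: re-runs because G12 81->36; new result -36.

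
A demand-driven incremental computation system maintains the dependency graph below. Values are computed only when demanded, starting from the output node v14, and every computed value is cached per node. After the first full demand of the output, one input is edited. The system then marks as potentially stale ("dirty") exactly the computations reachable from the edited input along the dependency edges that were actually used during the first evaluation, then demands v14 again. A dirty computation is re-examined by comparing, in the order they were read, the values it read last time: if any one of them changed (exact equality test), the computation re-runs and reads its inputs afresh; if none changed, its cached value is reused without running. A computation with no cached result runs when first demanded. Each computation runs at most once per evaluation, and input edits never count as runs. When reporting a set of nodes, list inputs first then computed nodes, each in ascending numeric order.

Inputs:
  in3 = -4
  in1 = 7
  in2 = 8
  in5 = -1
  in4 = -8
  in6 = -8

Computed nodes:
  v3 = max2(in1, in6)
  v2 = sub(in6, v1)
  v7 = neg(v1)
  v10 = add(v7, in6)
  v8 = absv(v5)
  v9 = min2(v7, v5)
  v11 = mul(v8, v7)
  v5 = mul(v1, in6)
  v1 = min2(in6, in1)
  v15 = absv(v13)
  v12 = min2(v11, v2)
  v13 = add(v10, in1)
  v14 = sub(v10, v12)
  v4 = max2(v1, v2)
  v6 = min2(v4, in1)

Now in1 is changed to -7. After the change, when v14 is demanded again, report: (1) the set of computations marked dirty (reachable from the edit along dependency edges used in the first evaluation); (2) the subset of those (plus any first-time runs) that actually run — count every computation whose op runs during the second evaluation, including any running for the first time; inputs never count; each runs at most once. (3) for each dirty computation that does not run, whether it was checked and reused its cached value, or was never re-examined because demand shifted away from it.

First evaluation (everything demanded from the output):
  v1 = min2(-8, 7) = -8
  v2 = sub(-8, -8) = 0
  v5 = mul(-8, -8) = 64
  v7 = neg(-8) = 8
  v8 = absv(64) = 64
  v10 = add(8, -8) = 0
  v11 = mul(64, 8) = 512
  v12 = min2(512, 0) = 0
  v14 = sub(0, 0) = 0

Propagation after the edit:
  v1: runs — in1 7->-7; result -8 (same value as before).
  v2: checked — values it read are unchanged (in6 unchanged, v1 unchanged); reused cached 0 without running.
  v5: checked — values it read are unchanged (v1 unchanged, in6 unchanged); reused cached 64 without running.
  v7: checked — values it read are unchanged (v1 unchanged); reused cached 8 without running.
  v8: checked — values it read are unchanged (v5 unchanged); reused cached 64 without running.
  v10: checked — values it read are unchanged (v7 unchanged, in6 unchanged); reused cached 0 without running.
  v11: checked — values it read are unchanged (v8 unchanged, v7 unchanged); reused cached 512 without running.
  v12: checked — values it read are unchanged (v11 unchanged, v2 unchanged); reused cached 0 without running.
  v14: checked — values it read are unchanged (v10 unchanged, v12 unchanged); reused cached 0 without running.

Key observation: the change is absorbed at v1 — it re-runs but produces the same value, and the output's value is unchanged.

Marked dirty: v1, v2, v5, v7, v8, v10, v11, v12, v14.
Computations that run: v1 — 1 in total.
Checked but reused from cache: v2, v5, v7, v8, v10, v11, v12, v14.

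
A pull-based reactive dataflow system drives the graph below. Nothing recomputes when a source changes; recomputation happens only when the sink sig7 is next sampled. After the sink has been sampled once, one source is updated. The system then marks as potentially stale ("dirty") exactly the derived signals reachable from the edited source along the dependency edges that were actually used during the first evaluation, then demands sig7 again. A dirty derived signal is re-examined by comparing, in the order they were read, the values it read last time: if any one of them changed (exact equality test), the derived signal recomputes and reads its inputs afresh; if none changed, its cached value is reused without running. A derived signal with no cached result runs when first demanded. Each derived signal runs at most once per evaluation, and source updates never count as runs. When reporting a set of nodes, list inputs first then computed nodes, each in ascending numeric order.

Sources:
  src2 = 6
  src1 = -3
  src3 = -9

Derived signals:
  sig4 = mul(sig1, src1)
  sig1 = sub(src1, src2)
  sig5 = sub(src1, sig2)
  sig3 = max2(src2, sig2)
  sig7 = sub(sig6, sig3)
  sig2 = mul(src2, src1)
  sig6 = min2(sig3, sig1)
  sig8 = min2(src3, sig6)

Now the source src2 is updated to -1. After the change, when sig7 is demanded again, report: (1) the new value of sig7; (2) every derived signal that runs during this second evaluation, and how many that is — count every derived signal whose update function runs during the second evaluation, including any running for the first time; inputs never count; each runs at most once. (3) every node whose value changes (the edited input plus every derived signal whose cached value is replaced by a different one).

First evaluation (everything demanded from the output):
  sig1 = sub(-3, 6) = -9
  sig2 = mul(6, -3) = -18
  sig3 = max2(6, -18) = 6
  sig6 = min2(6, -9) = -9
  sig7 = sub(-9, 6) = -15

Propagation after the edit:
  sig1: runs — src2 6->-1; result -2.
  sig2: runs — src2 6->-1; result 3.
  sig3: runs — src2 6->-1; sig2 -18->3; result 3.
  sig6: runs — sig3 6->3; sig1 -9->-2; result -2.
  sig7: runs — sig6 -9->-2; sig3 6->3; result -5.

New value of sig7: -5.
Derived signals that run: sig1, sig2, sig3, sig6, sig7 — 5 in total.
Values that change: src2, sig1, sig2, sig3, sig6, sig7.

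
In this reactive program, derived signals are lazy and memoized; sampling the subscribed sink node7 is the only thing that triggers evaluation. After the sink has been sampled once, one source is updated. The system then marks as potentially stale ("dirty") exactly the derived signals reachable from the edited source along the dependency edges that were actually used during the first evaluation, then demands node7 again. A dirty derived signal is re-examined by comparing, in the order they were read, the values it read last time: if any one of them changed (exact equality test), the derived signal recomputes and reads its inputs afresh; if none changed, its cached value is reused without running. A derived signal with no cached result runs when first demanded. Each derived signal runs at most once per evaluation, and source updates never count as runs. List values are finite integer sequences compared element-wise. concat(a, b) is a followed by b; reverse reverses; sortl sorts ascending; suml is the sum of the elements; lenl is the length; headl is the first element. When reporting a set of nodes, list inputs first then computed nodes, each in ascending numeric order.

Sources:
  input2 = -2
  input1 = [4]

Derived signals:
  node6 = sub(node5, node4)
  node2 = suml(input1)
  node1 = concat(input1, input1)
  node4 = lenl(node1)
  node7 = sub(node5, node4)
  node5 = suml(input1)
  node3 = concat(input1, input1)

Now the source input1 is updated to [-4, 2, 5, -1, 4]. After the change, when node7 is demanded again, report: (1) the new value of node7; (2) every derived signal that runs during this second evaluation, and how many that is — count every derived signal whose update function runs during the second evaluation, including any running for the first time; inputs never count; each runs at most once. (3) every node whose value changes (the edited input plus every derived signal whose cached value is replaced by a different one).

First demand of the output computes:
  node1 = concat([4], [4]) = [4, 4]
  node4 = lenl([4, 4]) = 2
  node5 = suml([4]) = 4
  node7 = sub(4, 2) = 2

After the edit, cleaning proceeds:
  node1: a read changed (input1 [4]->[-4, 2, 5, -1, 4]; input1 [4]->[-4, 2, 5, -1, 4]) — executes, giving [-4, 2, 5, -1, 4, -4, 2, 5, -1, 4].
  node4: a read changed (node1 [4, 4]->[-4, 2, 5, -1, 4, -4, 2, 5, -1, 4]) — executes, giving 10.
  node5: a read changed (input1 [4]->[-4, 2, 5, -1, 4]) — executes, giving 6.
  node7: a read changed (node5 4->6; node4 2->10) — executes, giving -4.

Demanding node7 again yields -4.
4 derived signals run: node1, node4, node5, node7.
The nodes whose values change: input1, node1, node4, node5, node7.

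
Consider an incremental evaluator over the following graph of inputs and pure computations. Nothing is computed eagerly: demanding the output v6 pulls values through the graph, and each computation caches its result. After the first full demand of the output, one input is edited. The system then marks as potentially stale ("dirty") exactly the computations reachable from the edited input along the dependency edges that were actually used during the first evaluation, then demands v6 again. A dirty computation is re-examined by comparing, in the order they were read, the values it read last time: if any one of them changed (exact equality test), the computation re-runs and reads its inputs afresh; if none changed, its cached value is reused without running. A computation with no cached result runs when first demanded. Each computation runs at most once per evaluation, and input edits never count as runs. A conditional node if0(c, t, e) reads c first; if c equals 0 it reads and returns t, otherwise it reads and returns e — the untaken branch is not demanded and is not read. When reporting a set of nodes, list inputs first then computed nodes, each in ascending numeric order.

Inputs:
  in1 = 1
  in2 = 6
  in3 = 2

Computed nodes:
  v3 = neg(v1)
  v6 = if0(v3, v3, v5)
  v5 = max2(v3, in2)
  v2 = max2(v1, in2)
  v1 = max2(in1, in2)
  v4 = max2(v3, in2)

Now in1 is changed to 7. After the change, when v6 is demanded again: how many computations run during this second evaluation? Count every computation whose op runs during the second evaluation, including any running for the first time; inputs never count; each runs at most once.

Run set: v1, v3, v5, v6 (4 run).

Initial pass — values computed on the first demand:
  v1 = max2(1, 6) = 6
  v3 = neg(6) = -6
  v5 = max2(-6, 6) = 6
  v6 = if0(v3=-6 -> else branch v5) = 6

Second demand — change propagation:
  v1: re-runs because in1 1->7; new result 7.
  v3: re-runs because v1 6->7; new result -7.
  v5: re-runs because v3 -6->-7; new result 6 (unchanged).
  v6: re-runs because v3 -6->-7; new result 6 (unchanged).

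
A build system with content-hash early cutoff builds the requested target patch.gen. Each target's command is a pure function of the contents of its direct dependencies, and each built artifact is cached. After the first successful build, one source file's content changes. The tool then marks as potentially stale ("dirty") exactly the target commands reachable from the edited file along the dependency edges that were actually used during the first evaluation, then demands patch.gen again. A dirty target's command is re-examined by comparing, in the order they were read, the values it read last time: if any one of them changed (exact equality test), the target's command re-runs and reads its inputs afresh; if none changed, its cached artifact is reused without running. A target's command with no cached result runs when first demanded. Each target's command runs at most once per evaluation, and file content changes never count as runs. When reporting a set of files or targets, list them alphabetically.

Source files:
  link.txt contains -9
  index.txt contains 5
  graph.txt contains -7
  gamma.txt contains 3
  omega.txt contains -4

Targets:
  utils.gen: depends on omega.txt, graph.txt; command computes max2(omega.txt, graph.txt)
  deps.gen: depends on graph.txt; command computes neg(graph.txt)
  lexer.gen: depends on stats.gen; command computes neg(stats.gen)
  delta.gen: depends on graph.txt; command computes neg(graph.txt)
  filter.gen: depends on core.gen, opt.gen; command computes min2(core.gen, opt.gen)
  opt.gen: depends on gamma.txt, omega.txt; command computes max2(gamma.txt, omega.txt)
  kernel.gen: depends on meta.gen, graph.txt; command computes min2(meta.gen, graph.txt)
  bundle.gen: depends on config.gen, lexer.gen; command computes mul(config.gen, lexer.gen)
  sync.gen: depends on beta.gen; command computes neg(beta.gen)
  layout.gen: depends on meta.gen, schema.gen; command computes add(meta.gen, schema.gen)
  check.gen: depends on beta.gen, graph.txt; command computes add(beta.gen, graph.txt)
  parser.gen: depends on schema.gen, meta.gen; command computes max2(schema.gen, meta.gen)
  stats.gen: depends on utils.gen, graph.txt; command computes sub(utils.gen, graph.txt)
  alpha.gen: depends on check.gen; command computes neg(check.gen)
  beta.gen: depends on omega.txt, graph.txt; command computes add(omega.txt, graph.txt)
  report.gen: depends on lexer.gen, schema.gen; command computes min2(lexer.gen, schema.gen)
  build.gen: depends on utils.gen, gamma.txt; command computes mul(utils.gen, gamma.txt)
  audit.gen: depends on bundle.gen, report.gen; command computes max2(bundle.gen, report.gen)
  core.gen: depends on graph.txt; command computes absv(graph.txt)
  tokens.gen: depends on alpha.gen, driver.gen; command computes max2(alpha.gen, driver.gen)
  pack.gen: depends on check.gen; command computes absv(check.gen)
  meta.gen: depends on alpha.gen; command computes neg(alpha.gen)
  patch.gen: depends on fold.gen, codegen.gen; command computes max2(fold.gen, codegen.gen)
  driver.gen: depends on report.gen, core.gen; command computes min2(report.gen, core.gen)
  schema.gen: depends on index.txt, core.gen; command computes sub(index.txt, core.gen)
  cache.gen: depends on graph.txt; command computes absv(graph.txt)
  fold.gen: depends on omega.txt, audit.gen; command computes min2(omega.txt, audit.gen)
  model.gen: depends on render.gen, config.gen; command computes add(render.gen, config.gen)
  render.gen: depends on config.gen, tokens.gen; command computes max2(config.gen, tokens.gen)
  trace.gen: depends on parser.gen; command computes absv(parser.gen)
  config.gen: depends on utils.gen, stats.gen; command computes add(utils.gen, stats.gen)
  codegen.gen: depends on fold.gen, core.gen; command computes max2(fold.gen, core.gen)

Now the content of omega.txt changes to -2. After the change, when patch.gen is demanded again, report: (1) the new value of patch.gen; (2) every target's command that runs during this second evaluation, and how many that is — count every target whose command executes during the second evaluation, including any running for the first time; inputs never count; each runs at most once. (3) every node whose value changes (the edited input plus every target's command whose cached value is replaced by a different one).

New value of patch.gen: 7.
Target commands that run: audit.gen, bundle.gen, codegen.gen, config.gen, fold.gen, lexer.gen, patch.gen, report.gen, stats.gen, utils.gen — 10 in total.
Values that change: audit.gen, bundle.gen, config.gen, fold.gen, lexer.gen, omega.txt, report.gen, stats.gen, utils.gen.

First evaluation (everything demanded from the output):
  core.gen = absv(-7) = 7
  schema.gen = sub(5, 7) = -2
  utils.gen = max2(-4, -7) = -4
  stats.gen = sub(-4, -7) = 3
  config.gen = add(-4, 3) = -1
  lexer.gen = neg(3) = -3
  bundle.gen = mul(-1, -3) = 3
  report.gen = min2(-3, -2) = -3
  audit.gen = max2(3, -3) = 3
  fold.gen = min2(-4, 3) = -4
  codegen.gen = max2(-4, 7) = 7
  patch.gen = max2(-4, 7) = 7

Propagation after the edit:
  utils.gen: runs — omega.txt -4->-2; result -2.
  stats.gen: runs — utils.gen -4->-2; result 5.
  config.gen: runs — utils.gen -4->-2; stats.gen 3->5; result 3.
  lexer.gen: runs — stats.gen 3->5; result -5.
  bundle.gen: runs — config.gen -1->3; lexer.gen -3->-5; result -15.
  report.gen: runs — lexer.gen -3->-5; result -5.
  audit.gen: runs — bundle.gen 3->-15; report.gen -3->-5; result -5.
  fold.gen: runs — omega.txt -4->-2; audit.gen 3->-5; result -5.
  codegen.gen: runs — fold.gen -4->-5; result 7 (same value as before).
  patch.gen: runs — fold.gen -4->-5; result 7 (same value as before).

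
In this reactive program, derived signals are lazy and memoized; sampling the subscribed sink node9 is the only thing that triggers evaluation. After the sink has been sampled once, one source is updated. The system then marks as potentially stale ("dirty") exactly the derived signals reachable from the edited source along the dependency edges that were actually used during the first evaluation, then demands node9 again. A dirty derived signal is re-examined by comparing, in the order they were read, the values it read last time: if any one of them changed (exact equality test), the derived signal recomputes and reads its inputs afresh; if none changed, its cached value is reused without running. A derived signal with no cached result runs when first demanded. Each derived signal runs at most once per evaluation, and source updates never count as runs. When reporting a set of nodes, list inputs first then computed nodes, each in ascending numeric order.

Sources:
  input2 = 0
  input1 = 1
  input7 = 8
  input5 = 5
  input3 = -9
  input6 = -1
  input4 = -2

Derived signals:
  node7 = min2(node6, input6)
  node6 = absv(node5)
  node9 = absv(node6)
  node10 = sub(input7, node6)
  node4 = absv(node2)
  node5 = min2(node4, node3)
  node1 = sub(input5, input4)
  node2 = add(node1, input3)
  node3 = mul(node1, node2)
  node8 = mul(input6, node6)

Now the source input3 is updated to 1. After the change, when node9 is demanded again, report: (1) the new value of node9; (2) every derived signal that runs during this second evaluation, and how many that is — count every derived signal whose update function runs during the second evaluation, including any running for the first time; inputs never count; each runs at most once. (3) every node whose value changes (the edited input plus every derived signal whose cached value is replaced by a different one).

Demanding node9 again yields 8.
6 derived signals run: node2, node3, node4, node5, node6, node9.
The nodes whose values change: input3, node2, node3, node4, node5, node6, node9.

First demand of the output computes:
  node1 = sub(5, -2) = 7
  node2 = add(7, -9) = -2
  node3 = mul(7, -2) = -14
  node4 = absv(-2) = 2
  node5 = min2(2, -14) = -14
  node6 = absv(-14) = 14
  node9 = absv(14) = 14

After the edit, cleaning proceeds:
  node2: a read changed (input3 -9->1) — executes, giving 8.
  node3: a read changed (node2 -2->8) — executes, giving 56.
  node4: a read changed (node2 -2->8) — executes, giving 8.
  node5: a read changed (node4 2->8; node3 -14->56) — executes, giving 8.
  node6: a read changed (node5 -14->8) — executes, giving 8.
  node9: a read changed (node6 14->8) — executes, giving 8.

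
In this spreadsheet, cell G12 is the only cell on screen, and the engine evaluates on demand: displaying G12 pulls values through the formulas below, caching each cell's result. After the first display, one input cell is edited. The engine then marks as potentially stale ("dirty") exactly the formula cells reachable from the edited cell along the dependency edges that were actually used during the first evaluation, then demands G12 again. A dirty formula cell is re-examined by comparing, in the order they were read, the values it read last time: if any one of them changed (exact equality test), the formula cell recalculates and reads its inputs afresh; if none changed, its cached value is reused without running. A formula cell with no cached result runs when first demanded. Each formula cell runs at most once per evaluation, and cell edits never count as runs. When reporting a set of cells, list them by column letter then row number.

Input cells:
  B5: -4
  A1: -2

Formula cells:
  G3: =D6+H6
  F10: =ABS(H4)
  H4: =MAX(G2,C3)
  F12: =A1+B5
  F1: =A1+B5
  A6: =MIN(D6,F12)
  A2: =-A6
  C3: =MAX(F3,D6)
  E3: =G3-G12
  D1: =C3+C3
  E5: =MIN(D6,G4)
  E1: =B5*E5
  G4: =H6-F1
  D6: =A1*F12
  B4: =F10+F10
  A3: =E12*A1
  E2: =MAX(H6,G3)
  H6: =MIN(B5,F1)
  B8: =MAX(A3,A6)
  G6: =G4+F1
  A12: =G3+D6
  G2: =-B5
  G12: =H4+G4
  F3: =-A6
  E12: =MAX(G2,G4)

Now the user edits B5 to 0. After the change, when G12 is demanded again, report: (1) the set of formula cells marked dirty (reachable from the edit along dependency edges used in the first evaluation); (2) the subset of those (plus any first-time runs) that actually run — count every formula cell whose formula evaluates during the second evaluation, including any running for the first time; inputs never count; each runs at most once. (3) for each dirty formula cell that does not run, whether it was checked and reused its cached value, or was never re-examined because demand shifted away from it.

Initial pass — values computed on the first demand:
  F1 = -2 + -4 = -6
  F12 = -2 + -4 = -6
  D6 = -2 * -6 = 12
  A6 = MIN(12, -6) = -6
  F3 = -(-6) = 6
  C3 = MAX(6, 12) = 12
  G2 = -(-4) = 4
  H4 = MAX(4, 12) = 12
  H6 = MIN(-4, -6) = -6
  G4 = -6 - -6 = 0
  G12 = 12 + 0 = 12

Second demand — change propagation:
  F1: re-runs because B5 -4->0; new result -2.
  F12: re-runs because B5 -4->0; new result -2.
  D6: re-runs because F12 -6->-2; new result 4.
  A6: re-runs because D6 12->4; F12 -6->-2; new result -2.
  F3: re-runs because A6 -6->-2; new result 2.
  C3: re-runs because F3 6->2; D6 12->4; new result 4.
  G2: re-runs because B5 -4->0; new result 0.
  H4: re-runs because G2 4->0; C3 12->4; new result 4.
  H6: re-runs because B5 -4->0; F1 -6->-2; new result -2.
  G4: re-runs because H6 -6->-2; F1 -6->-2; new result 0 (unchanged).
  G12: re-runs because H4 12->4; new result 4.

Dirty set: A6, C3, D6, F1, F3, F12, G2, G4, G12, H4, H6.
Run set: A6, C3, D6, F1, F3, F12, G2, G4, G12, H4, H6 (11 run).
All dirty formula cells ended up running.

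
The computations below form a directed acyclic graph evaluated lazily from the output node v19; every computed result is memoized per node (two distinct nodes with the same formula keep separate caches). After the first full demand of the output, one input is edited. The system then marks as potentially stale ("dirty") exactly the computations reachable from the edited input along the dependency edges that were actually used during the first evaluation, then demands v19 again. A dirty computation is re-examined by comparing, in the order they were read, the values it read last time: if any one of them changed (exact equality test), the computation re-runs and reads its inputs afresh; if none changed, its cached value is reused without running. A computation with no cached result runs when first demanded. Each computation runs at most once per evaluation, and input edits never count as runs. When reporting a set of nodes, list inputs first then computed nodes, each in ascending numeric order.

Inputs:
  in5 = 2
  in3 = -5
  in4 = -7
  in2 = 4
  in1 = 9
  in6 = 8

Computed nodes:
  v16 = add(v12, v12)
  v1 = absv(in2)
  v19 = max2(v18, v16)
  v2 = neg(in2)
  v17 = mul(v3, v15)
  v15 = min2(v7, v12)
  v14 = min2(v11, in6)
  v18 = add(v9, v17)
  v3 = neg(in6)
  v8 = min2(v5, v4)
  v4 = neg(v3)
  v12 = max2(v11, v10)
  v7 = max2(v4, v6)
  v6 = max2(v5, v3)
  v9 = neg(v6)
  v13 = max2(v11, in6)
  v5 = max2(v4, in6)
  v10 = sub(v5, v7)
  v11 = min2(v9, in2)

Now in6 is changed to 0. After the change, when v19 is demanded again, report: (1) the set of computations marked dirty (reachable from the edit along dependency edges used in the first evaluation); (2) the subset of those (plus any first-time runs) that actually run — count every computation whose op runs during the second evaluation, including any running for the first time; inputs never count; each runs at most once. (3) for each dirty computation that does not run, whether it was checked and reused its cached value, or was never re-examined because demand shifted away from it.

First demand of the output computes:
  v3 = neg(8) = -8
  v4 = neg(-8) = 8
  v5 = max2(8, 8) = 8
  v6 = max2(8, -8) = 8
  v7 = max2(8, 8) = 8
  v9 = neg(8) = -8
  v10 = sub(8, 8) = 0
  v11 = min2(-8, 4) = -8
  v12 = max2(-8, 0) = 0
  v15 = min2(8, 0) = 0
  v16 = add(0, 0) = 0
  v17 = mul(-8, 0) = 0
  v18 = add(-8, 0) = -8
  v19 = max2(-8, 0) = 0

After the edit, cleaning proceeds:
  v3: a read changed (in6 8->0) — executes, giving 0.
  v4: a read changed (v3 -8->0) — executes, giving 0.
  v5: a read changed (v4 8->0; in6 8->0) — executes, giving 0.
  v6: a read changed (v5 8->0; v3 -8->0) — executes, giving 0.
  v7: a read changed (v4 8->0; v6 8->0) — executes, giving 0.
  v9: a read changed (v6 8->0) — executes, giving 0.
  v10: a read changed (v5 8->0; v7 8->0) — executes, giving 0 — identical to its old value.
  v11: a read changed (v9 -8->0) — executes, giving 0.
  v12: a read changed (v11 -8->0) — executes, giving 0 — identical to its old value.
  v15: a read changed (v7 8->0) — executes, giving 0 — identical to its old value.
  v16: dirty, but its reads are unchanged (v12 unchanged, v12 unchanged); cached 0 stands.
  v17: a read changed (v3 -8->0) — executes, giving 0 — identical to its old value.
  v18: a read changed (v9 -8->0) — executes, giving 0.
  v19: a read changed (v18 -8->0) — executes, giving 0 — identical to its old value.

Note where the cutoff bites: v16 is checked, finds nothing changed, and keeps its cache.

The edit dirties: v3, v4, v5, v6, v7, v9, v10, v11, v12, v15, v16, v17, v18, v19.
13 computations run: v3, v4, v5, v6, v7, v9, v10, v11, v12, v15, v17, v18, v19.
Cache hits after checking: v16.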